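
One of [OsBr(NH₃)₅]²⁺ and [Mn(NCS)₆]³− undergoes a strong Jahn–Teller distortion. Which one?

[OsBr(NH₃)₅]²⁺: Summing ligand charges against the +2 overall charge gives an oxidation state of +3 for osmium. Os sits in group 8, so the d-electron count is 8 − 3 = 5. A 5d ion has a large Δₒ and is invariably low-spin. The d⁵ configuration leaves the e_g set evenly filled (or empty) — no strong Jahn–Teller driving force.
[Mn(NCS)₆]³−: Each isothiocyanate is −1; balancing the −3 overall charge requires Mn(III). Manganese is a group-7 element; Mn(III) is therefore d⁴. Isothiocyanate is a weak-field ligand for a first-row metal, so the complex is high-spin. The t₂g³e_g¹ (high-spin) configuration has an unevenly filled e_g set; the Jahn–Teller theorem predicts a tetragonal distortion (typically axial elongation) to lift the degeneracy.

[Mn(NCS)₆]³−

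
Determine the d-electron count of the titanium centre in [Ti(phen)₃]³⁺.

d1

Ligand charges: 1,10-phenanthroline is neutral. With an overall charge of +3 the titanium centre must be in the +3 oxidation state.
Titanium is a group-4 element; Ti(III) is therefore d¹.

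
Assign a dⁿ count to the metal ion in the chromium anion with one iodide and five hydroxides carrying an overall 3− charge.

d3

Summing ligand charges against the −3 overall charge gives an oxidation state of +3 for chromium.
Cr sits in group 6, so the d-electron count is 6 − 3 = 3.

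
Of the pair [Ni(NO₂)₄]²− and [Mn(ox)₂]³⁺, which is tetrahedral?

[Mn(ox)₂]³⁺

For [Ni(NO₂)₄]²−: Ligand charges: each nitro (N-bound nitrite) is −1. With an overall charge of −2 the nickel centre must be in the +2 oxidation state. Nickel is a group-10 element; Ni(II) is therefore d⁸. Nitro (N-bound nitrite) is a strong-field ligand (high in the spectrochemical series). A 3d d⁸ ion with strong-field ligands gains enough CFSE to favour square planar over tetrahedral. → square planar.
For [Mn(ox)₂]³⁺: Each oxalate is −2; balancing the +3 overall charge requires Mn(VII). Mn sits in group 7, so the d-electron count is 7 − 7 = 0. A d⁰ ion has no crystal-field stabilisation preference between square planar and tetrahedral, so four ligands adopt the sterically favoured tetrahedral geometry. → tetrahedral.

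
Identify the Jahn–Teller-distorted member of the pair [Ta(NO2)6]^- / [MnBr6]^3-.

[Ta(NO2)6]^-: Each nitro (N-bound nitrite) is −1; balancing the −1 overall charge requires Ta(V). Tantalum is a group-5 element; Ta(V) is therefore d⁰. The d⁰ configuration leaves the e_g set evenly filled (or empty) — no strong Jahn–Teller driving force.
[MnBr6]^3-: Ligand charges: each bromide is −1. With an overall charge of −3 the manganese centre must be in the +3 oxidation state. Group 7 minus oxidation state 3 gives a d⁴ configuration. Bromide is a weak-field ligand for a first-row metal, so the complex is high-spin. The t₂g³e_g¹ (high-spin) configuration has an unevenly filled e_g set; the Jahn–Teller theorem predicts a tetragonal distortion (typically axial elongation) to lift the degeneracy.

[MnBr6]^3-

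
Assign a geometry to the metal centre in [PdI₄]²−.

square planar

Summing ligand charges against the −2 overall charge gives an oxidation state of +2 for palladium.
Group 10 minus oxidation state 2 gives a d⁸ configuration.
With 4 monodentate ligands the coordination number is 4.
A 4d d⁸ ion has a large crystal-field splitting; square planar leaves the high-energy d_{x²−y²} orbital empty and maximises CFSE.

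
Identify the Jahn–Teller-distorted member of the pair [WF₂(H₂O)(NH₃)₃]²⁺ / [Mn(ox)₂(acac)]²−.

[WF₂(H₂O)(NH₃)₃]²⁺: Summing ligand charges against the +2 overall charge gives an oxidation state of +4 for tungsten. Tungsten is a group-6 element; W(IV) is therefore d². The d² configuration leaves the e_g set evenly filled (or empty) — no strong Jahn–Teller driving force.
[Mn(ox)₂(acac)]²−: Summing ligand charges against the −2 overall charge gives an oxidation state of +3 for manganese. Group 7 minus oxidation state 3 gives a d⁴ configuration. Acetylacetonate and oxalate are weak-field ligands for a first-row metal, so the complex is high-spin. The t₂g³e_g¹ (high-spin) configuration has an unevenly filled e_g set; the Jahn–Teller theorem predicts a tetragonal distortion (typically axial elongation) to lift the degeneracy.

[Mn(ox)₂(acac)]²−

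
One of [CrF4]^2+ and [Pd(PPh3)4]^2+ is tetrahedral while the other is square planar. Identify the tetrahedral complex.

[CrF4]^2+

For [CrF4]^2+: Ligand charges: each fluoride is −1. With an overall charge of +2 the chromium centre must be in the +6 oxidation state. Chromium is a group-6 element; Cr(VI) is therefore d⁰. A d⁰ ion has no crystal-field stabilisation preference between square planar and tetrahedral, so four ligands adopt the sterically favoured tetrahedral geometry. → tetrahedral.
For [Pd(PPh3)4]^2+: Triphenylphosphine is neutral; balancing the +2 overall charge requires Pd(II). Pd sits in group 10, so the d-electron count is 10 − 2 = 8. A 4d d⁸ ion has a large crystal-field splitting; square planar leaves the high-energy d_{x²−y²} orbital empty and maximises CFSE. → square planar.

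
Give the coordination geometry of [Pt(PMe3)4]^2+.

square planar

Summing ligand charges against the +2 overall charge gives an oxidation state of +2 for platinum.
Platinum is a group-10 element; Pt(II) is therefore d⁸.
With 4 monodentate ligands the coordination number is 4.
A 5d d⁸ ion has a large crystal-field splitting; square planar leaves the high-energy d_{x²−y²} orbital empty and maximises CFSE.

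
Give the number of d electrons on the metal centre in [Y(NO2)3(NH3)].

Ligand charges: each nitro (N-bound nitrite) is −1; ammonia is neutral. With an overall charge of 0 the yttrium centre must be in the +3 oxidation state.
Group 3 minus oxidation state 3 gives a d⁰ configuration.

d0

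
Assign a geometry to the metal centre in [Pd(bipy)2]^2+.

square planar

Summing ligand charges against the +2 overall charge gives an oxidation state of +2 for palladium.
Pd sits in group 10, so the d-electron count is 10 − 2 = 8.
Counting donor atoms: 2×2,2′-bipyridine (bidentate) → 4 donors. Coordination number = 4.
A 4d d⁸ ion has a large crystal-field splitting; square planar leaves the high-energy d_{x²−y²} orbital empty and maximises CFSE.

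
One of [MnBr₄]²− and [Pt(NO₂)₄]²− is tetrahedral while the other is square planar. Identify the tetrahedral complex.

[MnBr₄]²−

For [MnBr₄]²−: Ligand charges: each bromide is −1. With an overall charge of −2 the manganese centre must be in the +2 oxidation state. Mn sits in group 7, so the d-electron count is 7 − 2 = 5. A high-spin d⁵ ion has zero CFSE in either geometry, so four ligands adopt the sterically favoured tetrahedral geometry. → tetrahedral.
For [Pt(NO₂)₄]²−: Summing ligand charges against the −2 overall charge gives an oxidation state of +2 for platinum. Pt sits in group 10, so the d-electron count is 10 − 2 = 8. A 5d d⁸ ion has a large crystal-field splitting; square planar leaves the high-energy d_{x²−y²} orbital empty and maximises CFSE. → square planar.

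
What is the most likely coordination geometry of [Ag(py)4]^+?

Ligand charges: pyridine is neutral. With an overall charge of +1 the silver centre must be in the +1 oxidation state.
Silver is a group-11 element; Ag(I) is therefore d¹⁰.
Coordination number: 4.
A d¹⁰ ion has no crystal-field stabilisation preference between square planar and tetrahedral, so four ligands adopt the sterically favoured tetrahedral geometry.

tetrahedral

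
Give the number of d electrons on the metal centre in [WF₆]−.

Summing ligand charges against the −1 overall charge gives an oxidation state of +5 for tungsten.
Group 6 minus oxidation state 5 gives a d¹ configuration.

d¹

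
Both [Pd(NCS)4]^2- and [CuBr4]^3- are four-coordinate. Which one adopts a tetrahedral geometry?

For [Pd(NCS)4]^2-: Summing ligand charges against the −2 overall charge gives an oxidation state of +2 for palladium. Group 10 minus oxidation state 2 gives a d⁸ configuration. A 4d d⁸ ion has a large crystal-field splitting; square planar leaves the high-energy d_{x²−y²} orbital empty and maximises CFSE. → square planar.
For [CuBr4]^3-: Ligand charges: each bromide is −1. With an overall charge of −3 the copper centre must be in the +1 oxidation state. Cu sits in group 11, so the d-electron count is 11 − 1 = 10. A d¹⁰ ion has no crystal-field stabilisation preference between square planar and tetrahedral, so four ligands adopt the sterically favoured tetrahedral geometry. → tetrahedral.

[CuBr4]^3-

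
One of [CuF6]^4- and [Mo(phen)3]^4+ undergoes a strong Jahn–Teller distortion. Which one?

[CuF6]^4-: Ligand charges: each fluoride is −1. With an overall charge of −4 the copper centre must be in the +2 oxidation state. Cu sits in group 11, so the d-electron count is 11 − 2 = 9. The t₂g⁶e_g³ configuration has an unevenly filled e_g set; the Jahn–Teller theorem predicts a tetragonal distortion (typically axial elongation) to lift the degeneracy.
[Mo(phen)3]^4+: Summing ligand charges against the +4 overall charge gives an oxidation state of +4 for molybdenum. Molybdenum is a group-6 element; Mo(IV) is therefore d². The d² configuration leaves the e_g set evenly filled (or empty) — no strong Jahn–Teller driving force.

[CuF6]^4-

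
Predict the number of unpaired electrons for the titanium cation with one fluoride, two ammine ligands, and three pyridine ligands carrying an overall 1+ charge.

2 unpaired electrons

Each fluoride is −1; ammonia is neutral; pyridine is neutral; balancing the +1 overall charge requires Ti(II).
Group 4 minus oxidation state 2 gives a d² configuration.
In an octahedral field the d² configuration is t₂g²e_g⁰ (only one arrangement possible), giving 2 unpaired electrons.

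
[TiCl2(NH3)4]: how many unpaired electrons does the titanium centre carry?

2 unpaired electrons

Each chloride is −1; ammonia is neutral; balancing the 0 overall charge requires Ti(II).
Ti sits in group 4, so the d-electron count is 4 − 2 = 2.
In an octahedral field the d² configuration is t₂g²e_g⁰ (only one arrangement possible), giving 2 unpaired electrons.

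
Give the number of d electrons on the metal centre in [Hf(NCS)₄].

Ligand charges: each isothiocyanate is −1. With an overall charge of 0 the hafnium centre must be in the +4 oxidation state.
Hafnium is a group-4 element; Hf(IV) is therefore d⁰.

d0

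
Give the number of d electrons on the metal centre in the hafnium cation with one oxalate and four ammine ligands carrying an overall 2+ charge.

Each oxalate is −2; ammonia is neutral; balancing the +2 overall charge requires Hf(IV).
Hafnium is a group-4 element; Hf(IV) is therefore d⁰.

d⁰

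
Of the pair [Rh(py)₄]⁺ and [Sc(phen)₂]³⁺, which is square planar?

For [Rh(py)₄]⁺: Summing ligand charges against the +1 overall charge gives an oxidation state of +1 for rhodium. Rhodium is a group-9 element; Rh(I) is therefore d⁸. A 4d d⁸ ion has a large crystal-field splitting; square planar leaves the high-energy d_{x²−y²} orbital empty and maximises CFSE. → square planar.
For [Sc(phen)₂]³⁺: Summing ligand charges against the +3 overall charge gives an oxidation state of +3 for scandium. Scandium is a group-3 element; Sc(III) is therefore d⁰. A d⁰ ion has no crystal-field stabilisation preference between square planar and tetrahedral, so four ligands adopt the sterically favoured tetrahedral geometry. → tetrahedral.

[Rh(py)₄]⁺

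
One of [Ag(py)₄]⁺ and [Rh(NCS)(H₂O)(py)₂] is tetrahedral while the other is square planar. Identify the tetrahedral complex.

For [Ag(py)₄]⁺: Pyridine is neutral; balancing the +1 overall charge requires Ag(I). Silver is a group-11 element; Ag(I) is therefore d¹⁰. A d¹⁰ ion has no crystal-field stabilisation preference between square planar and tetrahedral, so four ligands adopt the sterically favoured tetrahedral geometry. → tetrahedral.
For [Rh(NCS)(H₂O)(py)₂]: Summing ligand charges against the 0 overall charge gives an oxidation state of +1 for rhodium. Rhodium is a group-9 element; Rh(I) is therefore d⁸. A 4d d⁸ ion has a large crystal-field splitting; square planar leaves the high-energy d_{x²−y²} orbital empty and maximises CFSE. → square planar.

[Ag(py)₄]⁺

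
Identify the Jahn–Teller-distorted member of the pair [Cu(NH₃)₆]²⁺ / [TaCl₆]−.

[Cu(NH₃)₆]²⁺: Summing ligand charges against the +2 overall charge gives an oxidation state of +2 for copper. Copper is a group-11 element; Cu(II) is therefore d⁹. The t₂g⁶e_g³ configuration has an unevenly filled e_g set; the Jahn–Teller theorem predicts a tetragonal distortion (typically axial elongation) to lift the degeneracy.
[TaCl₆]−: Ligand charges: each chloride is −1. With an overall charge of −1 the tantalum centre must be in the +5 oxidation state. Ta sits in group 5, so the d-electron count is 5 − 5 = 0. The d⁰ configuration leaves the e_g set evenly filled (or empty) — no strong Jahn–Teller driving force.

[Cu(NH₃)₆]²⁺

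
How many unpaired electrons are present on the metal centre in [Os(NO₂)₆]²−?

2 unpaired electrons

Ligand charges: each nitro (N-bound nitrite) is −1. With an overall charge of −2 the osmium centre must be in the +4 oxidation state.
Os sits in group 8, so the d-electron count is 8 − 4 = 4.
The spin state decides the count: a 5d ion has a large Δₒ and is invariably low-spin.
An octahedral low-spin d⁴ ion is t₂g⁴e_g⁰, giving 2 unpaired electrons.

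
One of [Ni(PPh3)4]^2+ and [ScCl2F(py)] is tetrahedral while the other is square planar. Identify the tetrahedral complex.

[ScCl2F(py)]

For [Ni(PPh3)4]^2+: Summing ligand charges against the +2 overall charge gives an oxidation state of +2 for nickel. Nickel is a group-10 element; Ni(II) is therefore d⁸. Triphenylphosphine is a strong-field ligand (high in the spectrochemical series). A 3d d⁸ ion with strong-field ligands gains enough CFSE to favour square planar over tetrahedral. → square planar.
For [ScCl2F(py)]: Each chloride is −1; each fluoride is −1; pyridine is neutral; balancing the 0 overall charge requires Sc(III). Sc sits in group 3, so the d-electron count is 3 − 3 = 0. A d⁰ ion has no crystal-field stabilisation preference between square planar and tetrahedral, so four ligands adopt the sterically favoured tetrahedral geometry. → tetrahedral.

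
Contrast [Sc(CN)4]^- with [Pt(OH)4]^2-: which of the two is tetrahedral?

For [Sc(CN)4]^-: Each cyanide is −1; balancing the −1 overall charge requires Sc(III). Sc sits in group 3, so the d-electron count is 3 − 3 = 0. A d⁰ ion has no crystal-field stabilisation preference between square planar and tetrahedral, so four ligands adopt the sterically favoured tetrahedral geometry. → tetrahedral.
For [Pt(OH)4]^2-: Summing ligand charges against the −2 overall charge gives an oxidation state of +2 for platinum. Platinum is a group-10 element; Pt(II) is therefore d⁸. A 5d d⁸ ion has a large crystal-field splitting; square planar leaves the high-energy d_{x²−y²} orbital empty and maximises CFSE. → square planar.

[Sc(CN)4]^-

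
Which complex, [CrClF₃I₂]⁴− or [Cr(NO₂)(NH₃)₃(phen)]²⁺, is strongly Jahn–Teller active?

[CrClF₃I₂]⁴−: Ligand charges: each chloride is −1; each fluoride is −1; each iodide is −1. With an overall charge of −4 the chromium centre must be in the +2 oxidation state. Chromium is a group-6 element; Cr(II) is therefore d⁴. Chloride, fluoride, and iodide are weak-field ligands for a first-row metal, so the complex is high-spin. The t₂g³e_g¹ (high-spin) configuration has an unevenly filled e_g set; the Jahn–Teller theorem predicts a tetragonal distortion (typically axial elongation) to lift the degeneracy.
[Cr(NO₂)(NH₃)₃(phen)]²⁺: Each nitro (N-bound nitrite) is −1; ammonia is neutral; 1,10-phenanthroline is neutral; balancing the +2 overall charge requires Cr(III). Chromium is a group-6 element; Cr(III) is therefore d³. The d³ configuration leaves the e_g set evenly filled (or empty) — no strong Jahn–Teller driving force.

[CrClF₃I₂]⁴−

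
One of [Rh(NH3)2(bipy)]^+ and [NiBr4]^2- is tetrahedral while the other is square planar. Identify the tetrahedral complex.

For [Rh(NH3)2(bipy)]^+: Ammonia is neutral; 2,2′-bipyridine is neutral; balancing the +1 overall charge requires Rh(I). Rh sits in group 9, so the d-electron count is 9 − 1 = 8. A 4d d⁸ ion has a large crystal-field splitting; square planar leaves the high-energy d_{x²−y²} orbital empty and maximises CFSE. → square planar.
For [NiBr4]^2-: Ligand charges: each bromide is −1. With an overall charge of −2 the nickel centre must be in the +2 oxidation state. Ni sits in group 10, so the d-electron count is 10 − 2 = 8. Bromide is a weak-field ligand. With weak-field ligands the CFSE gain from square planar is small, so a 3d d⁸ ion takes the sterically preferred tetrahedral geometry. → tetrahedral.

[NiBr4]^2-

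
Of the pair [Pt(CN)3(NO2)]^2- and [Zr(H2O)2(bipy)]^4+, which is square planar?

For [Pt(CN)3(NO2)]^2-: Summing ligand charges against the −2 overall charge gives an oxidation state of +2 for platinum. Platinum is a group-10 element; Pt(II) is therefore d⁸. A 5d d⁸ ion has a large crystal-field splitting; square planar leaves the high-energy d_{x²−y²} orbital empty and maximises CFSE. → square planar.
For [Zr(H2O)2(bipy)]^4+: Summing ligand charges against the +4 overall charge gives an oxidation state of +4 for zirconium. Zr sits in group 4, so the d-electron count is 4 − 4 = 0. A d⁰ ion has no crystal-field stabilisation preference between square planar and tetrahedral, so four ligands adopt the sterically favoured tetrahedral geometry. → tetrahedral.

[Pt(CN)3(NO2)]^2-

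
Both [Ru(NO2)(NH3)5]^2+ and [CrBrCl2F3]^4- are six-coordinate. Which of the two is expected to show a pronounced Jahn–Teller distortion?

[Ru(NO2)(NH3)5]^2+: Summing ligand charges against the +2 overall charge gives an oxidation state of +3 for ruthenium. Ruthenium is a group-8 element; Ru(III) is therefore d⁵. A 4d ion has a large Δₒ and is invariably low-spin. The d⁵ configuration leaves the e_g set evenly filled (or empty) — no strong Jahn–Teller driving force.
[CrBrCl2F3]^4-: Summing ligand charges against the −4 overall charge gives an oxidation state of +2 for chromium. Chromium is a group-6 element; Cr(II) is therefore d⁴. Bromide, chloride, and fluoride are weak-field ligands for a first-row metal, so the complex is high-spin. The t₂g³e_g¹ (high-spin) configuration has an unevenly filled e_g set; the Jahn–Teller theorem predicts a tetragonal distortion (typically axial elongation) to lift the degeneracy.

[CrBrCl2F3]^4-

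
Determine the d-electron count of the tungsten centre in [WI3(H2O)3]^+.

d²

Ligand charges: each iodide is −1; water is neutral. With an overall charge of +1 the tungsten centre must be in the +4 oxidation state.
Group 6 minus oxidation state 4 gives a d² configuration.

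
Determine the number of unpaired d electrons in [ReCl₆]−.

Summing ligand charges against the −1 overall charge gives an oxidation state of +5 for rhenium.
Rhenium is a group-7 element; Re(V) is therefore d².
In an octahedral field the d² configuration is t₂g²e_g⁰ (only one arrangement possible), giving 2 unpaired electrons.

2 unpaired electrons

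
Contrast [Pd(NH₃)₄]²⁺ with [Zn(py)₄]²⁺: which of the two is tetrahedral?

[Zn(py)₄]²⁺

For [Pd(NH₃)₄]²⁺: Ammonia is neutral; balancing the +2 overall charge requires Pd(II). Pd sits in group 10, so the d-electron count is 10 − 2 = 8. A 4d d⁸ ion has a large crystal-field splitting; square planar leaves the high-energy d_{x²−y²} orbital empty and maximises CFSE. → square planar.
For [Zn(py)₄]²⁺: Pyridine is neutral; balancing the +2 overall charge requires Zn(II). Zinc is a group-12 element; Zn(II) is therefore d¹⁰. A d¹⁰ ion has no crystal-field stabilisation preference between square planar and tetrahedral, so four ligands adopt the sterically favoured tetrahedral geometry. → tetrahedral.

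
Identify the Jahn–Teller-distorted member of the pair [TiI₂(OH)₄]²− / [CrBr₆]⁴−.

[TiI₂(OH)₄]²−: Ligand charges: each iodide is −1; each hydroxide is −1. With an overall charge of −2 the titanium centre must be in the +4 oxidation state. Group 4 minus oxidation state 4 gives a d⁰ configuration. The d⁰ configuration leaves the e_g set evenly filled (or empty) — no strong Jahn–Teller driving force.
[CrBr₆]⁴−: Each bromide is −1; balancing the −4 overall charge requires Cr(II). Chromium is a group-6 element; Cr(II) is therefore d⁴. Bromide is a weak-field ligand for a first-row metal, so the complex is high-spin. The t₂g³e_g¹ (high-spin) configuration has an unevenly filled e_g set; the Jahn–Teller theorem predicts a tetragonal distortion (typically axial elongation) to lift the degeneracy.

[CrBr₆]⁴−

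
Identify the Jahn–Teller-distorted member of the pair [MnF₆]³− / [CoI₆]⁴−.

[MnF₆]³−

[MnF₆]³−: Each fluoride is −1; balancing the −3 overall charge requires Mn(III). Group 7 minus oxidation state 3 gives a d⁴ configuration. Fluoride is a weak-field ligand for a first-row metal, so the complex is high-spin. The t₂g³e_g¹ (high-spin) configuration has an unevenly filled e_g set; the Jahn–Teller theorem predicts a tetragonal distortion (typically axial elongation) to lift the degeneracy.
[CoI₆]⁴−: Each iodide is −1; balancing the −4 overall charge requires Co(II). Group 9 minus oxidation state 2 gives a d⁷ configuration. Iodide is a weak-field ligand for a first-row metal, so the complex is high-spin. The d⁷ configuration leaves the e_g set evenly filled (or empty) — no strong Jahn–Teller driving force.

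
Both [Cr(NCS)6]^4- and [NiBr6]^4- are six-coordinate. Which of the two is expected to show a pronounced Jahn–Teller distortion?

[Cr(NCS)6]^4-

[Cr(NCS)6]^4-: Summing ligand charges against the −4 overall charge gives an oxidation state of +2 for chromium. Cr sits in group 6, so the d-electron count is 6 − 2 = 4. Isothiocyanate is a weak-field ligand for a first-row metal, so the complex is high-spin. The t₂g³e_g¹ (high-spin) configuration has an unevenly filled e_g set; the Jahn–Teller theorem predicts a tetragonal distortion (typically axial elongation) to lift the degeneracy.
[NiBr6]^4-: Each bromide is −1; balancing the −4 overall charge requires Ni(II). Group 10 minus oxidation state 2 gives a d⁸ configuration. The d⁸ configuration leaves the e_g set evenly filled (or empty) — no strong Jahn–Teller driving force.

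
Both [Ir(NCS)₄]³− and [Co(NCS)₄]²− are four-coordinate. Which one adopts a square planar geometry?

[Ir(NCS)₄]³−

For [Ir(NCS)₄]³−: Ligand charges: each isothiocyanate is −1. With an overall charge of −3 the iridium centre must be in the +1 oxidation state. Iridium is a group-9 element; Ir(I) is therefore d⁸. A 5d d⁸ ion has a large crystal-field splitting; square planar leaves the high-energy d_{x²−y²} orbital empty and maximises CFSE. → square planar.
For [Co(NCS)₄]²−: Each isothiocyanate is −1; balancing the −2 overall charge requires Co(II). Co sits in group 9, so the d-electron count is 9 − 2 = 7. For a high-spin 3d d⁷ ion with weak-field ligands the small Δₜ gives little square-planar CFSE advantage, so four ligands adopt the sterically favoured tetrahedral geometry. → tetrahedral.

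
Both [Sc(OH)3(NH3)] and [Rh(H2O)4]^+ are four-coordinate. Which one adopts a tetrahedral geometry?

For [Sc(OH)3(NH3)]: Ligand charges: each hydroxide is −1; ammonia is neutral. With an overall charge of 0 the scandium centre must be in the +3 oxidation state. Sc sits in group 3, so the d-electron count is 3 − 3 = 0. A d⁰ ion has no crystal-field stabilisation preference between square planar and tetrahedral, so four ligands adopt the sterically favoured tetrahedral geometry. → tetrahedral.
For [Rh(H2O)4]^+: Water is neutral; balancing the +1 overall charge requires Rh(I). Group 9 minus oxidation state 1 gives a d⁸ configuration. A 4d d⁸ ion has a large crystal-field splitting; square planar leaves the high-energy d_{x²−y²} orbital empty and maximises CFSE. → square planar.

[Sc(OH)3(NH3)]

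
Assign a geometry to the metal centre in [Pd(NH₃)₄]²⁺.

Ammonia is neutral; balancing the +2 overall charge requires Pd(II).
Pd sits in group 10, so the d-electron count is 10 − 2 = 8.
With 4 monodentate ligands the coordination number is 4.
A 4d d⁸ ion has a large crystal-field splitting; square planar leaves the high-energy d_{x²−y²} orbital empty and maximises CFSE.

square planar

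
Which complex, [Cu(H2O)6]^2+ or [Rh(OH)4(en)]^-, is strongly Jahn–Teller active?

[Cu(H2O)6]^2+

[Cu(H2O)6]^2+: Summing ligand charges against the +2 overall charge gives an oxidation state of +2 for copper. Copper is a group-11 element; Cu(II) is therefore d⁹. The t₂g⁶e_g³ configuration has an unevenly filled e_g set; the Jahn–Teller theorem predicts a tetragonal distortion (typically axial elongation) to lift the degeneracy.
[Rh(OH)4(en)]^-: Summing ligand charges against the −1 overall charge gives an oxidation state of +3 for rhodium. Group 9 minus oxidation state 3 gives a d⁶ configuration. A 4d ion has a large Δₒ and is invariably low-spin. The d⁶ configuration leaves the e_g set evenly filled (or empty) — no strong Jahn–Teller driving force.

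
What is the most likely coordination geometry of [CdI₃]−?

trigonal planar

Ligand charges: each iodide is −1. With an overall charge of −1 the cadmium centre must be in the +2 oxidation state.
Group 12 minus oxidation state 2 gives a d¹⁰ configuration.
Coordination number: 3.
Three ligands around a d¹⁰ centre minimise repulsion in a trigonal-planar arrangement.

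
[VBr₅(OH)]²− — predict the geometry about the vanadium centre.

Ligand charges: each bromide is −1; each hydroxide is −1. With an overall charge of −2 the vanadium centre must be in the +4 oxidation state.
V sits in group 5, so the d-electron count is 5 − 4 = 1.
With 6 monodentate ligands the coordination number is 6.
Six donors around a single metal centre give an octahedral coordination sphere.

octahedral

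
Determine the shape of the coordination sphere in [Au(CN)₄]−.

square planar

Ligand charges: each cyanide is −1. With an overall charge of −1 the gold centre must be in the +3 oxidation state.
Group 11 minus oxidation state 3 gives a d⁸ configuration.
With 4 monodentate ligands the coordination number is 4.
A 5d d⁸ ion has a large crystal-field splitting; square planar leaves the high-energy d_{x²−y²} orbital empty and maximises CFSE.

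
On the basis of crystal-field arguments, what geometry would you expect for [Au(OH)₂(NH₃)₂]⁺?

square planar

Each hydroxide is −1; ammonia is neutral; balancing the +1 overall charge requires Au(III).
Group 11 minus oxidation state 3 gives a d⁸ configuration.
With 4 monodentate ligands the coordination number is 4.
A 5d d⁸ ion has a large crystal-field splitting; square planar leaves the high-energy d_{x²−y²} orbital empty and maximises CFSE.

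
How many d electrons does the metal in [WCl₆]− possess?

d¹

Ligand charges: each chloride is −1. With an overall charge of −1 the tungsten centre must be in the +5 oxidation state.
Tungsten is a group-6 element; W(V) is therefore d¹.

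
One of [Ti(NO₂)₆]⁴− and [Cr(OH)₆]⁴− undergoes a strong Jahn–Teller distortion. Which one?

[Ti(NO₂)₆]⁴−: Summing ligand charges against the −4 overall charge gives an oxidation state of +2 for titanium. Ti sits in group 4, so the d-electron count is 4 − 2 = 2. The d² configuration leaves the e_g set evenly filled (or empty) — no strong Jahn–Teller driving force.
[Cr(OH)₆]⁴−: Ligand charges: each hydroxide is −1. With an overall charge of −4 the chromium centre must be in the +2 oxidation state. Chromium is a group-6 element; Cr(II) is therefore d⁴. Hydroxide is a weak-field ligand for a first-row metal, so the complex is high-spin. The t₂g³e_g¹ (high-spin) configuration has an unevenly filled e_g set; the Jahn–Teller theorem predicts a tetragonal distortion (typically axial elongation) to lift the degeneracy.

[Cr(OH)₆]⁴−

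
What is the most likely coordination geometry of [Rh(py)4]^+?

Summing ligand charges against the +1 overall charge gives an oxidation state of +1 for rhodium.
Group 9 minus oxidation state 1 gives a d⁸ configuration.
Coordination number: 4.
A 4d d⁸ ion has a large crystal-field splitting; square planar leaves the high-energy d_{x²−y²} orbital empty and maximises CFSE.

square planar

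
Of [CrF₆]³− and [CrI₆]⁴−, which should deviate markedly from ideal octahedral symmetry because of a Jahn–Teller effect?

[CrI₆]⁴−

[CrF₆]³−: Each fluoride is −1; balancing the −3 overall charge requires Cr(III). Chromium is a group-6 element; Cr(III) is therefore d³. The d³ configuration leaves the e_g set evenly filled (or empty) — no strong Jahn–Teller driving force.
[CrI₆]⁴−: Ligand charges: each iodide is −1. With an overall charge of −4 the chromium centre must be in the +2 oxidation state. Group 6 minus oxidation state 2 gives a d⁴ configuration. Iodide is a weak-field ligand for a first-row metal, so the complex is high-spin. The t₂g³e_g¹ (high-spin) configuration has an unevenly filled e_g set; the Jahn–Teller theorem predicts a tetragonal distortion (typically axial elongation) to lift the degeneracy.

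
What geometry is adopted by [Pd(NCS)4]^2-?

square planar

Each isothiocyanate is −1; balancing the −2 overall charge requires Pd(II).
Group 10 minus oxidation state 2 gives a d⁸ configuration.
With 4 monodentate ligands the coordination number is 4.
A 4d d⁸ ion has a large crystal-field splitting; square planar leaves the high-energy d_{x²−y²} orbital empty and maximises CFSE.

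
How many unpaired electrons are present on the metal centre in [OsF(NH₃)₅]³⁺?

Each fluoride is −1; ammonia is neutral; balancing the +3 overall charge requires Os(IV).
Osmium is a group-8 element; Os(IV) is therefore d⁴.
The spin state decides the count: a 5d ion has a large Δₒ and is invariably low-spin.
An octahedral low-spin d⁴ ion is t₂g⁴e_g⁰, giving 2 unpaired electrons.

2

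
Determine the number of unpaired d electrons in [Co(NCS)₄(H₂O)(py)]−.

0

Summing ligand charges against the −1 overall charge gives an oxidation state of +3 for cobalt.
Cobalt is a group-9 element; Co(III) is therefore d⁶.
The spin state decides the count: Co(III) has an exceptionally large octahedral splitting and is low-spin with essentially every ligand except fluoride.
An octahedral low-spin d⁶ ion is t₂g⁶e_g⁰, giving 0 unpaired electrons.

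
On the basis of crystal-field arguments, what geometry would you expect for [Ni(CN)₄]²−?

Ligand charges: each cyanide is −1. With an overall charge of −2 the nickel centre must be in the +2 oxidation state.
Group 10 minus oxidation state 2 gives a d⁸ configuration.
With 4 monodentate ligands the coordination number is 4.
Cyanide is a strong-field ligand (high in the spectrochemical series).
A 3d d⁸ ion with strong-field ligands gains enough CFSE to favour square planar over tetrahedral.

square planar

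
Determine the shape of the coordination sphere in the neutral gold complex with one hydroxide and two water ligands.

Ligand charges: each hydroxide is −1; water is neutral. With an overall charge of 0 the gold centre must be in the +1 oxidation state.
Au sits in group 11, so the d-electron count is 11 − 1 = 10.
With 3 monodentate ligands the coordination number is 3.
Three ligands around a d¹⁰ centre minimise repulsion in a trigonal-planar arrangement.

trigonal planar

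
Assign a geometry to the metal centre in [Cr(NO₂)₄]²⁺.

Ligand charges: each nitro (N-bound nitrite) is −1. With an overall charge of +2 the chromium centre must be in the +6 oxidation state.
Group 6 minus oxidation state 6 gives a d⁰ configuration.
Coordination number: 4.
A d⁰ ion has no crystal-field stabilisation preference between square planar and tetrahedral, so four ligands adopt the sterically favoured tetrahedral geometry.

tetrahedral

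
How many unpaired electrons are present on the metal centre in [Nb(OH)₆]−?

Each hydroxide is −1; balancing the −1 overall charge requires Nb(V).
Nb sits in group 5, so the d-electron count is 5 − 5 = 0.
In an octahedral field the d⁰ configuration is t₂g⁰e_g⁰, giving 0 unpaired electrons.

0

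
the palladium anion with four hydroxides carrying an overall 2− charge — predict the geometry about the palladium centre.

square planar

Each hydroxide is −1; balancing the −2 overall charge requires Pd(II).
Palladium is a group-10 element; Pd(II) is therefore d⁸.
With 4 monodentate ligands the coordination number is 4.
A 4d d⁸ ion has a large crystal-field splitting; square planar leaves the high-energy d_{x²−y²} orbital empty and maximises CFSE.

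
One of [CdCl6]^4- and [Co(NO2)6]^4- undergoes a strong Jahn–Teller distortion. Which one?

[Co(NO2)6]^4-

[CdCl6]^4-: Each chloride is −1; balancing the −4 overall charge requires Cd(II). Cadmium is a group-12 element; Cd(II) is therefore d¹⁰. The d¹⁰ configuration leaves the e_g set evenly filled (or empty) — no strong Jahn–Teller driving force.
[Co(NO2)6]^4-: Ligand charges: each nitro (N-bound nitrite) is −1. With an overall charge of −4 the cobalt centre must be in the +2 oxidation state. Group 9 minus oxidation state 2 gives a d⁷ configuration. Nitro (N-bound nitrite) is a strong-field ligand (high in the spectrochemical series) for a first-row metal, so the complex is low-spin. The t₂g⁶e_g¹ (low-spin) configuration has an unevenly filled e_g set; the Jahn–Teller theorem predicts a tetragonal distortion (typically axial elongation) to lift the degeneracy.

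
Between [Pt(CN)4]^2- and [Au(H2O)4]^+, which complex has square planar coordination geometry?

[Pt(CN)4]^2-

For [Pt(CN)4]^2-: Summing ligand charges against the −2 overall charge gives an oxidation state of +2 for platinum. Pt sits in group 10, so the d-electron count is 10 − 2 = 8. A 5d d⁸ ion has a large crystal-field splitting; square planar leaves the high-energy d_{x²−y²} orbital empty and maximises CFSE. → square planar.
For [Au(H2O)4]^+: Summing ligand charges against the +1 overall charge gives an oxidation state of +1 for gold. Group 11 minus oxidation state 1 gives a d¹⁰ configuration. A d¹⁰ ion has no crystal-field stabilisation preference between square planar and tetrahedral, so four ligands adopt the sterically favoured tetrahedral geometry. → tetrahedral.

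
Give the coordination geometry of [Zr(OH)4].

Ligand charges: each hydroxide is −1. With an overall charge of 0 the zirconium centre must be in the +4 oxidation state.
Group 4 minus oxidation state 4 gives a d⁰ configuration.
With 4 monodentate ligands the coordination number is 4.
A d⁰ ion has no crystal-field stabilisation preference between square planar and tetrahedral, so four ligands adopt the sterically favoured tetrahedral geometry.

tetrahedral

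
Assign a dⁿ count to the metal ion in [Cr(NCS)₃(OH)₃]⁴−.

Each isothiocyanate is −1; each hydroxide is −1; balancing the −4 overall charge requires Cr(II).
Group 6 minus oxidation state 2 gives a d⁴ configuration.

d⁴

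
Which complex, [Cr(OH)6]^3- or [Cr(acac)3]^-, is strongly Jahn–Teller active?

[Cr(acac)3]^-

[Cr(OH)6]^3-: Summing ligand charges against the −3 overall charge gives an oxidation state of +3 for chromium. Chromium is a group-6 element; Cr(III) is therefore d³. The d³ configuration leaves the e_g set evenly filled (or empty) — no strong Jahn–Teller driving force.
[Cr(acac)3]^-: Each acetylacetonate is −1; balancing the −1 overall charge requires Cr(II). Group 6 minus oxidation state 2 gives a d⁴ configuration. Acetylacetonate is a weak-field ligand for a first-row metal, so the complex is high-spin. The t₂g³e_g¹ (high-spin) configuration has an unevenly filled e_g set; the Jahn–Teller theorem predicts a tetragonal distortion (typically axial elongation) to lift the degeneracy.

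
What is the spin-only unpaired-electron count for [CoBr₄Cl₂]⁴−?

3

Summing ligand charges against the −4 overall charge gives an oxidation state of +2 for cobalt.
Co sits in group 9, so the d-electron count is 9 − 2 = 7.
The spin state decides the count: Bromide and chloride are weak-field ligands for a first-row metal, so the complex is high-spin.
An octahedral high-spin d⁷ ion is t₂g⁵e_g², giving 3 unpaired electrons.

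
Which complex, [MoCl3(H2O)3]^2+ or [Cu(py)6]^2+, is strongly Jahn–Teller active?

[MoCl3(H2O)3]^2+: Ligand charges: each chloride is −1; water is neutral. With an overall charge of +2 the molybdenum centre must be in the +5 oxidation state. Molybdenum is a group-6 element; Mo(V) is therefore d¹. The d¹ configuration leaves the e_g set evenly filled (or empty) — no strong Jahn–Teller driving force.
[Cu(py)6]^2+: Ligand charges: pyridine is neutral. With an overall charge of +2 the copper centre must be in the +2 oxidation state. Group 11 minus oxidation state 2 gives a d⁹ configuration. The t₂g⁶e_g³ configuration has an unevenly filled e_g set; the Jahn–Teller theorem predicts a tetragonal distortion (typically axial elongation) to lift the degeneracy.

[Cu(py)6]^2+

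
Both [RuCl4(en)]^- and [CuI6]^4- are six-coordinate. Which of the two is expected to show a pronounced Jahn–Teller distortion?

[RuCl4(en)]^-: Summing ligand charges against the −1 overall charge gives an oxidation state of +3 for ruthenium. Group 8 minus oxidation state 3 gives a d⁵ configuration. A 4d ion has a large Δₒ and is invariably low-spin. The d⁵ configuration leaves the e_g set evenly filled (or empty) — no strong Jahn–Teller driving force.
[CuI6]^4-: Ligand charges: each iodide is −1. With an overall charge of −4 the copper centre must be in the +2 oxidation state. Cu sits in group 11, so the d-electron count is 11 − 2 = 9. The t₂g⁶e_g³ configuration has an unevenly filled e_g set; the Jahn–Teller theorem predicts a tetragonal distortion (typically axial elongation) to lift the degeneracy.

[CuI6]^4-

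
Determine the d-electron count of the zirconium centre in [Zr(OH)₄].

Summing ligand charges against the 0 overall charge gives an oxidation state of +4 for zirconium.
Zr sits in group 4, so the d-electron count is 4 − 4 = 0.

d0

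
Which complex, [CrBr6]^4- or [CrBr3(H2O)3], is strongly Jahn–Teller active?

[CrBr6]^4-

[CrBr6]^4-: Summing ligand charges against the −4 overall charge gives an oxidation state of +2 for chromium. Chromium is a group-6 element; Cr(II) is therefore d⁴. Bromide is a weak-field ligand for a first-row metal, so the complex is high-spin. The t₂g³e_g¹ (high-spin) configuration has an unevenly filled e_g set; the Jahn–Teller theorem predicts a tetragonal distortion (typically axial elongation) to lift the degeneracy.
[CrBr3(H2O)3]: Each bromide is −1; water is neutral; balancing the 0 overall charge requires Cr(III). Cr sits in group 6, so the d-electron count is 6 − 3 = 3. The d³ configuration leaves the e_g set evenly filled (or empty) — no strong Jahn–Teller driving force.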